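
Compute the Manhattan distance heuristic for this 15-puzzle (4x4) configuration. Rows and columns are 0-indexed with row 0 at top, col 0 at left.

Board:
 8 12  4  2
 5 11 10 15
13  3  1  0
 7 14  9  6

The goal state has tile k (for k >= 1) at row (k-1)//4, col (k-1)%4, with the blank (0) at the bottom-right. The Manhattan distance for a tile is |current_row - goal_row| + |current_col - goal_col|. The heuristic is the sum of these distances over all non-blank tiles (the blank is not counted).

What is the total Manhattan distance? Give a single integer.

Answer: 37

Derivation:
Tile 8: (0,0)->(1,3) = 4
Tile 12: (0,1)->(2,3) = 4
Tile 4: (0,2)->(0,3) = 1
Tile 2: (0,3)->(0,1) = 2
Tile 5: (1,0)->(1,0) = 0
Tile 11: (1,1)->(2,2) = 2
Tile 10: (1,2)->(2,1) = 2
Tile 15: (1,3)->(3,2) = 3
Tile 13: (2,0)->(3,0) = 1
Tile 3: (2,1)->(0,2) = 3
Tile 1: (2,2)->(0,0) = 4
Tile 7: (3,0)->(1,2) = 4
Tile 14: (3,1)->(3,1) = 0
Tile 9: (3,2)->(2,0) = 3
Tile 6: (3,3)->(1,1) = 4
Sum: 4 + 4 + 1 + 2 + 0 + 2 + 2 + 3 + 1 + 3 + 4 + 4 + 0 + 3 + 4 = 37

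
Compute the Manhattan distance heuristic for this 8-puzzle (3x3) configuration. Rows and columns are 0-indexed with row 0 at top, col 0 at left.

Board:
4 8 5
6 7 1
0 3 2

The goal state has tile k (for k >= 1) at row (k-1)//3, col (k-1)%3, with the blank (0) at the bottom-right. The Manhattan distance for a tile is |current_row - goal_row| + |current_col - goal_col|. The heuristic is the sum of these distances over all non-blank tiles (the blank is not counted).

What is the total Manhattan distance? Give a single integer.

Answer: 18

Derivation:
Tile 4: at (0,0), goal (1,0), distance |0-1|+|0-0| = 1
Tile 8: at (0,1), goal (2,1), distance |0-2|+|1-1| = 2
Tile 5: at (0,2), goal (1,1), distance |0-1|+|2-1| = 2
Tile 6: at (1,0), goal (1,2), distance |1-1|+|0-2| = 2
Tile 7: at (1,1), goal (2,0), distance |1-2|+|1-0| = 2
Tile 1: at (1,2), goal (0,0), distance |1-0|+|2-0| = 3
Tile 3: at (2,1), goal (0,2), distance |2-0|+|1-2| = 3
Tile 2: at (2,2), goal (0,1), distance |2-0|+|2-1| = 3
Sum: 1 + 2 + 2 + 2 + 2 + 3 + 3 + 3 = 18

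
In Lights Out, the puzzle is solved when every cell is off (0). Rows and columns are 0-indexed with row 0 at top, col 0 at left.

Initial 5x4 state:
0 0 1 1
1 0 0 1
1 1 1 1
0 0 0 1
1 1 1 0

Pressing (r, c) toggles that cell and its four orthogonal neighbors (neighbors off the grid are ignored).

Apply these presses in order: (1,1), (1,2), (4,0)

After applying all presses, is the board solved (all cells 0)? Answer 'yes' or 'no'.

After press 1 at (1,1):
0 1 1 1
0 1 1 1
1 0 1 1
0 0 0 1
1 1 1 0

After press 2 at (1,2):
0 1 0 1
0 0 0 0
1 0 0 1
0 0 0 1
1 1 1 0

After press 3 at (4,0):
0 1 0 1
0 0 0 0
1 0 0 1
1 0 0 1
0 0 1 0

Lights still on: 7

Answer: no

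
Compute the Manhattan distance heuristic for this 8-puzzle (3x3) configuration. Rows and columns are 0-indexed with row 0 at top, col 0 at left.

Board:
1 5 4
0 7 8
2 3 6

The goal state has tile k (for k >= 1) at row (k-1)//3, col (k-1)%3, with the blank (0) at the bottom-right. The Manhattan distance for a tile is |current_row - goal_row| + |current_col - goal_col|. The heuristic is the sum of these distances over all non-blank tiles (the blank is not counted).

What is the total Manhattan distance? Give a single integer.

Tile 1: at (0,0), goal (0,0), distance |0-0|+|0-0| = 0
Tile 5: at (0,1), goal (1,1), distance |0-1|+|1-1| = 1
Tile 4: at (0,2), goal (1,0), distance |0-1|+|2-0| = 3
Tile 7: at (1,1), goal (2,0), distance |1-2|+|1-0| = 2
Tile 8: at (1,2), goal (2,1), distance |1-2|+|2-1| = 2
Tile 2: at (2,0), goal (0,1), distance |2-0|+|0-1| = 3
Tile 3: at (2,1), goal (0,2), distance |2-0|+|1-2| = 3
Tile 6: at (2,2), goal (1,2), distance |2-1|+|2-2| = 1
Sum: 0 + 1 + 3 + 2 + 2 + 3 + 3 + 1 = 15

Answer: 15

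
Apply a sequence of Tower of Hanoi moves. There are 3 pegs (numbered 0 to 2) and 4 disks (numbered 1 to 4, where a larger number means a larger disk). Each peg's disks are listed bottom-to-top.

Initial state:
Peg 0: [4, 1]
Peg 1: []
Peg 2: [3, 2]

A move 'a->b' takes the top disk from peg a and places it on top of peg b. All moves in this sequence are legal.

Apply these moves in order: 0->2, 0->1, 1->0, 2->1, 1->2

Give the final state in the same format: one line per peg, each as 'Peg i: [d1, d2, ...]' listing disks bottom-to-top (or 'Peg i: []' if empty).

After move 1 (0->2):
Peg 0: [4]
Peg 1: []
Peg 2: [3, 2, 1]

After move 2 (0->1):
Peg 0: []
Peg 1: [4]
Peg 2: [3, 2, 1]

After move 3 (1->0):
Peg 0: [4]
Peg 1: []
Peg 2: [3, 2, 1]

After move 4 (2->1):
Peg 0: [4]
Peg 1: [1]
Peg 2: [3, 2]

After move 5 (1->2):
Peg 0: [4]
Peg 1: []
Peg 2: [3, 2, 1]

Answer: Peg 0: [4]
Peg 1: []
Peg 2: [3, 2, 1]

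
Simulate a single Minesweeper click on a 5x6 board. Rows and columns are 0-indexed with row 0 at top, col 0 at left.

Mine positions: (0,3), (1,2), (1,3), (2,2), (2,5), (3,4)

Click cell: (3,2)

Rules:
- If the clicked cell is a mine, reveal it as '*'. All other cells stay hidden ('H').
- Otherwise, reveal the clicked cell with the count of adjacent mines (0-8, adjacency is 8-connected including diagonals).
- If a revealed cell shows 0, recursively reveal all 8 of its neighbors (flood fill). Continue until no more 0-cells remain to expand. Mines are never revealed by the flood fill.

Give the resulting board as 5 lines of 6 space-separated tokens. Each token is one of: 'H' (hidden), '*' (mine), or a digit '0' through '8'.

H H H H H H
H H H H H H
H H H H H H
H H 1 H H H
H H H H H H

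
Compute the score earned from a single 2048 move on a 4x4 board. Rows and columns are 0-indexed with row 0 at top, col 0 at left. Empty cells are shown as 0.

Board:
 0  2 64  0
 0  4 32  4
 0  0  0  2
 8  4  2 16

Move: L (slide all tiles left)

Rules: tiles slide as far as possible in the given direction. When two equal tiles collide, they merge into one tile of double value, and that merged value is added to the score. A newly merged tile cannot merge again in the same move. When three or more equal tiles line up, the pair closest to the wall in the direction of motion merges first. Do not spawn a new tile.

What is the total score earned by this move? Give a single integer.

Answer: 0

Derivation:
Slide left:
row 0: [0, 2, 64, 0] -> [2, 64, 0, 0]  score +0 (running 0)
row 1: [0, 4, 32, 4] -> [4, 32, 4, 0]  score +0 (running 0)
row 2: [0, 0, 0, 2] -> [2, 0, 0, 0]  score +0 (running 0)
row 3: [8, 4, 2, 16] -> [8, 4, 2, 16]  score +0 (running 0)
Board after move:
 2 64  0  0
 4 32  4  0
 2  0  0  0
 8  4  2 16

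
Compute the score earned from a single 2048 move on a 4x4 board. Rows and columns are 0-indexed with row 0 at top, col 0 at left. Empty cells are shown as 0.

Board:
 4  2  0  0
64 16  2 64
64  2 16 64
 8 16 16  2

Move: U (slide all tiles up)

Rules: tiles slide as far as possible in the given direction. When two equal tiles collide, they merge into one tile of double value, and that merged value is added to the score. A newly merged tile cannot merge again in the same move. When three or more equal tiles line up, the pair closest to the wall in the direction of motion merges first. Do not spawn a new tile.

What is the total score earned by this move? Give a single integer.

Answer: 288

Derivation:
Slide up:
col 0: [4, 64, 64, 8] -> [4, 128, 8, 0]  score +128 (running 128)
col 1: [2, 16, 2, 16] -> [2, 16, 2, 16]  score +0 (running 128)
col 2: [0, 2, 16, 16] -> [2, 32, 0, 0]  score +32 (running 160)
col 3: [0, 64, 64, 2] -> [128, 2, 0, 0]  score +128 (running 288)
Board after move:
  4   2   2 128
128  16  32   2
  8   2   0   0
  0  16   0   0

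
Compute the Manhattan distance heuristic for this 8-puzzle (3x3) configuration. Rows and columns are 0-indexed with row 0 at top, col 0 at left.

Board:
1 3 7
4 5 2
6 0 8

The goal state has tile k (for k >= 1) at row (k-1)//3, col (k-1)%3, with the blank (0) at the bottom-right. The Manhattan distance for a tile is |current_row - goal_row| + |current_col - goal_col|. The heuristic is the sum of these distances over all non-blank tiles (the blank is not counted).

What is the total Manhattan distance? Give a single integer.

Tile 1: at (0,0), goal (0,0), distance |0-0|+|0-0| = 0
Tile 3: at (0,1), goal (0,2), distance |0-0|+|1-2| = 1
Tile 7: at (0,2), goal (2,0), distance |0-2|+|2-0| = 4
Tile 4: at (1,0), goal (1,0), distance |1-1|+|0-0| = 0
Tile 5: at (1,1), goal (1,1), distance |1-1|+|1-1| = 0
Tile 2: at (1,2), goal (0,1), distance |1-0|+|2-1| = 2
Tile 6: at (2,0), goal (1,2), distance |2-1|+|0-2| = 3
Tile 8: at (2,2), goal (2,1), distance |2-2|+|2-1| = 1
Sum: 0 + 1 + 4 + 0 + 0 + 2 + 3 + 1 = 11

Answer: 11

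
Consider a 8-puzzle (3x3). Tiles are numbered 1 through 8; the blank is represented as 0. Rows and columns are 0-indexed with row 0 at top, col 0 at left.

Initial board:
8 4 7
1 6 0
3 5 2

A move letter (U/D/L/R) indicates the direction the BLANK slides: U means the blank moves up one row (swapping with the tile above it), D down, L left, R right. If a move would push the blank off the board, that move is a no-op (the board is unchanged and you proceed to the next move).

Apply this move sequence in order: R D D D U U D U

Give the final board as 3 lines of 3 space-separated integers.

Answer: 8 4 0
1 6 7
3 5 2

Derivation:
After move 1 (R):
8 4 7
1 6 0
3 5 2

After move 2 (D):
8 4 7
1 6 2
3 5 0

After move 3 (D):
8 4 7
1 6 2
3 5 0

After move 4 (D):
8 4 7
1 6 2
3 5 0

After move 5 (U):
8 4 7
1 6 0
3 5 2

After move 6 (U):
8 4 0
1 6 7
3 5 2

After move 7 (D):
8 4 7
1 6 0
3 5 2

After move 8 (U):
8 4 0
1 6 7
3 5 2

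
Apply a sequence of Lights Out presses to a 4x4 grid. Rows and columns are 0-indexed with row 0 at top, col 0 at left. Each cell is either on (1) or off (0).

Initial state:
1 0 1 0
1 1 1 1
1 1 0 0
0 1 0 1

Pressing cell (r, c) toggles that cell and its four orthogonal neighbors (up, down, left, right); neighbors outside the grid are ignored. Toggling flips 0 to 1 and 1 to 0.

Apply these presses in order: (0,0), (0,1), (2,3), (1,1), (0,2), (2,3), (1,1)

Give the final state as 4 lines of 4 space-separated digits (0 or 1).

Answer: 1 1 1 1
0 0 0 1
1 1 0 0
0 1 0 1

Derivation:
After press 1 at (0,0):
0 1 1 0
0 1 1 1
1 1 0 0
0 1 0 1

After press 2 at (0,1):
1 0 0 0
0 0 1 1
1 1 0 0
0 1 0 1

After press 3 at (2,3):
1 0 0 0
0 0 1 0
1 1 1 1
0 1 0 0

After press 4 at (1,1):
1 1 0 0
1 1 0 0
1 0 1 1
0 1 0 0

After press 5 at (0,2):
1 0 1 1
1 1 1 0
1 0 1 1
0 1 0 0

After press 6 at (2,3):
1 0 1 1
1 1 1 1
1 0 0 0
0 1 0 1

After press 7 at (1,1):
1 1 1 1
0 0 0 1
1 1 0 0
0 1 0 1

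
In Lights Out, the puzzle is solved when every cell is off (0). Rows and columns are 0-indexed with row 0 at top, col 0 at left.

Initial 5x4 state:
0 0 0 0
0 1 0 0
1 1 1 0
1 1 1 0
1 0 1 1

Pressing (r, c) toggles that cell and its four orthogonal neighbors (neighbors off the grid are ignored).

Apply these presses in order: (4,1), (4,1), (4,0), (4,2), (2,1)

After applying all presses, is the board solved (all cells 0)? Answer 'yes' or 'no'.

Answer: yes

Derivation:
After press 1 at (4,1):
0 0 0 0
0 1 0 0
1 1 1 0
1 0 1 0
0 1 0 1

After press 2 at (4,1):
0 0 0 0
0 1 0 0
1 1 1 0
1 1 1 0
1 0 1 1

After press 3 at (4,0):
0 0 0 0
0 1 0 0
1 1 1 0
0 1 1 0
0 1 1 1

After press 4 at (4,2):
0 0 0 0
0 1 0 0
1 1 1 0
0 1 0 0
0 0 0 0

After press 5 at (2,1):
0 0 0 0
0 0 0 0
0 0 0 0
0 0 0 0
0 0 0 0

Lights still on: 0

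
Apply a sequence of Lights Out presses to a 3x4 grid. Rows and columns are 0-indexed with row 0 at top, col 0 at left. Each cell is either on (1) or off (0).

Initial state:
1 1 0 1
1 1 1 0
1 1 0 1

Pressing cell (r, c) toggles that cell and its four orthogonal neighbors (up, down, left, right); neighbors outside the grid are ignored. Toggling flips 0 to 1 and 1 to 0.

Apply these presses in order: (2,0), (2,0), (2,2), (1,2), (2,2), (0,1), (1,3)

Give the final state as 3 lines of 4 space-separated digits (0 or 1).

After press 1 at (2,0):
1 1 0 1
0 1 1 0
0 0 0 1

After press 2 at (2,0):
1 1 0 1
1 1 1 0
1 1 0 1

After press 3 at (2,2):
1 1 0 1
1 1 0 0
1 0 1 0

After press 4 at (1,2):
1 1 1 1
1 0 1 1
1 0 0 0

After press 5 at (2,2):
1 1 1 1
1 0 0 1
1 1 1 1

After press 6 at (0,1):
0 0 0 1
1 1 0 1
1 1 1 1

After press 7 at (1,3):
0 0 0 0
1 1 1 0
1 1 1 0

Answer: 0 0 0 0
1 1 1 0
1 1 1 0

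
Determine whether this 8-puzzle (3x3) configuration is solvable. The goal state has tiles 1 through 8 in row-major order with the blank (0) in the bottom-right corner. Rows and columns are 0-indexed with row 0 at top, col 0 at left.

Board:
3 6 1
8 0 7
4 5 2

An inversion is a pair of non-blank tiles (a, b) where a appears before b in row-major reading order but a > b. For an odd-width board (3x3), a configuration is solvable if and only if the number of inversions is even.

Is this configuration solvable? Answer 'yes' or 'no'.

Inversions (pairs i<j in row-major order where tile[i] > tile[j] > 0): 15
15 is odd, so the puzzle is not solvable.

Answer: no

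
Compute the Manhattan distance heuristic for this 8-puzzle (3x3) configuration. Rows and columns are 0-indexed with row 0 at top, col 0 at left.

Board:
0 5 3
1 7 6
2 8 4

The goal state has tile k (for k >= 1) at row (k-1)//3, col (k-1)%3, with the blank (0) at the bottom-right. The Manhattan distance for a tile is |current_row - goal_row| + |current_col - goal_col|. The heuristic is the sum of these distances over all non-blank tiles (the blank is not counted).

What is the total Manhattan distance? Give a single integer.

Answer: 10

Derivation:
Tile 5: (0,1)->(1,1) = 1
Tile 3: (0,2)->(0,2) = 0
Tile 1: (1,0)->(0,0) = 1
Tile 7: (1,1)->(2,0) = 2
Tile 6: (1,2)->(1,2) = 0
Tile 2: (2,0)->(0,1) = 3
Tile 8: (2,1)->(2,1) = 0
Tile 4: (2,2)->(1,0) = 3
Sum: 1 + 0 + 1 + 2 + 0 + 3 + 0 + 3 = 10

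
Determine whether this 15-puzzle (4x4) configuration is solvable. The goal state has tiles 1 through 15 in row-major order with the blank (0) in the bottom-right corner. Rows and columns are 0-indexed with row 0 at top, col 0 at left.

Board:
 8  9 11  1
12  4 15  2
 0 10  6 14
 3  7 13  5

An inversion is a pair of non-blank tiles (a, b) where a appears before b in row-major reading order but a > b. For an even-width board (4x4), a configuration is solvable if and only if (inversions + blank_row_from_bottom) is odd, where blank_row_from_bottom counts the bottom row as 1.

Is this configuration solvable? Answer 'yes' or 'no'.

Inversions: 51
Blank is in row 2 (0-indexed from top), which is row 2 counting from the bottom (bottom = 1).
51 + 2 = 53, which is odd, so the puzzle is solvable.

Answer: yes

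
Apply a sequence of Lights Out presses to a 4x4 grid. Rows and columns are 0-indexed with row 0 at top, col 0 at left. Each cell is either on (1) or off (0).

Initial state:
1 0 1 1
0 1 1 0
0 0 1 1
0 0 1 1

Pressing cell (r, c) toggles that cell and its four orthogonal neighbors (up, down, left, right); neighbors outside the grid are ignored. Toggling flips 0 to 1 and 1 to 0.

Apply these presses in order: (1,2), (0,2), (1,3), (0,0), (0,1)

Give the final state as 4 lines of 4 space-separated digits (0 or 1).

After press 1 at (1,2):
1 0 0 1
0 0 0 1
0 0 0 1
0 0 1 1

After press 2 at (0,2):
1 1 1 0
0 0 1 1
0 0 0 1
0 0 1 1

After press 3 at (1,3):
1 1 1 1
0 0 0 0
0 0 0 0
0 0 1 1

After press 4 at (0,0):
0 0 1 1
1 0 0 0
0 0 0 0
0 0 1 1

After press 5 at (0,1):
1 1 0 1
1 1 0 0
0 0 0 0
0 0 1 1

Answer: 1 1 0 1
1 1 0 0
0 0 0 0
0 0 1 1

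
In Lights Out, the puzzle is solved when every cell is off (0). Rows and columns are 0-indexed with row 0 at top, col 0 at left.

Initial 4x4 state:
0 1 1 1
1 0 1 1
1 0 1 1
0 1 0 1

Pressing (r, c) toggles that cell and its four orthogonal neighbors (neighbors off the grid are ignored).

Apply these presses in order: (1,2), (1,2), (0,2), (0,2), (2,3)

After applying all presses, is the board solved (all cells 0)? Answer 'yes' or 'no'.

After press 1 at (1,2):
0 1 0 1
1 1 0 0
1 0 0 1
0 1 0 1

After press 2 at (1,2):
0 1 1 1
1 0 1 1
1 0 1 1
0 1 0 1

After press 3 at (0,2):
0 0 0 0
1 0 0 1
1 0 1 1
0 1 0 1

After press 4 at (0,2):
0 1 1 1
1 0 1 1
1 0 1 1
0 1 0 1

After press 5 at (2,3):
0 1 1 1
1 0 1 0
1 0 0 0
0 1 0 0

Lights still on: 7

Answer: no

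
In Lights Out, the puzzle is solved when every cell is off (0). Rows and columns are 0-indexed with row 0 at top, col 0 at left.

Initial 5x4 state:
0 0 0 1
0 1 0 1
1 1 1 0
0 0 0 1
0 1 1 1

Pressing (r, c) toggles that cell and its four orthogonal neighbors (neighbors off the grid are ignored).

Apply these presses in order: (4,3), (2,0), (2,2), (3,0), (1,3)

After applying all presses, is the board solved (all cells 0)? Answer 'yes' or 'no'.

Answer: no

Derivation:
After press 1 at (4,3):
0 0 0 1
0 1 0 1
1 1 1 0
0 0 0 0
0 1 0 0

After press 2 at (2,0):
0 0 0 1
1 1 0 1
0 0 1 0
1 0 0 0
0 1 0 0

After press 3 at (2,2):
0 0 0 1
1 1 1 1
0 1 0 1
1 0 1 0
0 1 0 0

After press 4 at (3,0):
0 0 0 1
1 1 1 1
1 1 0 1
0 1 1 0
1 1 0 0

After press 5 at (1,3):
0 0 0 0
1 1 0 0
1 1 0 0
0 1 1 0
1 1 0 0

Lights still on: 8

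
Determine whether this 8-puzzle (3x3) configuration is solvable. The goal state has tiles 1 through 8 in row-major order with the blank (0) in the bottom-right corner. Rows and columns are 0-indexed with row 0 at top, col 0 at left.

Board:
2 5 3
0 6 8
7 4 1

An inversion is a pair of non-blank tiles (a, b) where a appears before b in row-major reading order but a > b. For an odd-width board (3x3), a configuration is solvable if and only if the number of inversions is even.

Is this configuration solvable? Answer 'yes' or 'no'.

Answer: no

Derivation:
Inversions (pairs i<j in row-major order where tile[i] > tile[j] > 0): 13
13 is odd, so the puzzle is not solvable.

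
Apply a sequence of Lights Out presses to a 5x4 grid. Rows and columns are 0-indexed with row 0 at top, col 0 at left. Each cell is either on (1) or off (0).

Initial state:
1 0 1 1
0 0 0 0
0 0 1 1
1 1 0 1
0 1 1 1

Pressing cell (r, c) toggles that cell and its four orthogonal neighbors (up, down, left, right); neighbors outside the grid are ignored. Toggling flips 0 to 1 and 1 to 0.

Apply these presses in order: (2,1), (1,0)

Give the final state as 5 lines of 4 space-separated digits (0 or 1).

Answer: 0 0 1 1
1 0 0 0
0 1 0 1
1 0 0 1
0 1 1 1

Derivation:
After press 1 at (2,1):
1 0 1 1
0 1 0 0
1 1 0 1
1 0 0 1
0 1 1 1

After press 2 at (1,0):
0 0 1 1
1 0 0 0
0 1 0 1
1 0 0 1
0 1 1 1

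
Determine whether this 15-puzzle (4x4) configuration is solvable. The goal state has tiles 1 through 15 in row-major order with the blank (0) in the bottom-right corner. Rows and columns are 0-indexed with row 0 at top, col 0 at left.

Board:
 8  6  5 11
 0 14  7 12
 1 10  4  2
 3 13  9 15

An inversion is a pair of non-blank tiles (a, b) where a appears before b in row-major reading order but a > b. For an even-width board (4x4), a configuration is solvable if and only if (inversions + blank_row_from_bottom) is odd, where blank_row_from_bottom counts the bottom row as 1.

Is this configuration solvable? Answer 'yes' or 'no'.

Answer: no

Derivation:
Inversions: 49
Blank is in row 1 (0-indexed from top), which is row 3 counting from the bottom (bottom = 1).
49 + 3 = 52, which is even, so the puzzle is not solvable.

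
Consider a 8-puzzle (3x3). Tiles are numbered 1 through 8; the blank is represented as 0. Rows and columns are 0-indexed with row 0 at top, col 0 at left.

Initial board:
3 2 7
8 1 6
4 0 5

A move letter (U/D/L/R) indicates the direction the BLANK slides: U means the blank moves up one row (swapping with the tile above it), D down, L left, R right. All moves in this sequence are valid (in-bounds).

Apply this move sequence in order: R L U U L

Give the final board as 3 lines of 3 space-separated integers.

Answer: 0 3 7
8 2 6
4 1 5

Derivation:
After move 1 (R):
3 2 7
8 1 6
4 5 0

After move 2 (L):
3 2 7
8 1 6
4 0 5

After move 3 (U):
3 2 7
8 0 6
4 1 5

After move 4 (U):
3 0 7
8 2 6
4 1 5

After move 5 (L):
0 3 7
8 2 6
4 1 5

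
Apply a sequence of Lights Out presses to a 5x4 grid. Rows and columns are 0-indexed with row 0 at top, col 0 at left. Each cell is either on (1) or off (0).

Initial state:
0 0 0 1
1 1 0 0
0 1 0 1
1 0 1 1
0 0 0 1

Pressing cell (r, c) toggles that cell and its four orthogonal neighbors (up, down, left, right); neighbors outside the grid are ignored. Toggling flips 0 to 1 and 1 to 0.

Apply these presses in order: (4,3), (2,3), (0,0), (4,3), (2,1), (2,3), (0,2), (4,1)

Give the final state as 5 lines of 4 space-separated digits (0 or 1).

After press 1 at (4,3):
0 0 0 1
1 1 0 0
0 1 0 1
1 0 1 0
0 0 1 0

After press 2 at (2,3):
0 0 0 1
1 1 0 1
0 1 1 0
1 0 1 1
0 0 1 0

After press 3 at (0,0):
1 1 0 1
0 1 0 1
0 1 1 0
1 0 1 1
0 0 1 0

After press 4 at (4,3):
1 1 0 1
0 1 0 1
0 1 1 0
1 0 1 0
0 0 0 1

After press 5 at (2,1):
1 1 0 1
0 0 0 1
1 0 0 0
1 1 1 0
0 0 0 1

After press 6 at (2,3):
1 1 0 1
0 0 0 0
1 0 1 1
1 1 1 1
0 0 0 1

After press 7 at (0,2):
1 0 1 0
0 0 1 0
1 0 1 1
1 1 1 1
0 0 0 1

After press 8 at (4,1):
1 0 1 0
0 0 1 0
1 0 1 1
1 0 1 1
1 1 1 1

Answer: 1 0 1 0
0 0 1 0
1 0 1 1
1 0 1 1
1 1 1 1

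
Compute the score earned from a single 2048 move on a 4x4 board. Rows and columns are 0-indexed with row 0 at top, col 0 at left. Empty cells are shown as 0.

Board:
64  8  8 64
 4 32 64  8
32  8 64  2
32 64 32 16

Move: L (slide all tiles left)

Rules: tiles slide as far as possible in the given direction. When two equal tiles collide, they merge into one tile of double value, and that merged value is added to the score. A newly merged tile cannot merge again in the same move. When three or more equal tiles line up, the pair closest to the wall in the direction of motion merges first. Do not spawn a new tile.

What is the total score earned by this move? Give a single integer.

Slide left:
row 0: [64, 8, 8, 64] -> [64, 16, 64, 0]  score +16 (running 16)
row 1: [4, 32, 64, 8] -> [4, 32, 64, 8]  score +0 (running 16)
row 2: [32, 8, 64, 2] -> [32, 8, 64, 2]  score +0 (running 16)
row 3: [32, 64, 32, 16] -> [32, 64, 32, 16]  score +0 (running 16)
Board after move:
64 16 64  0
 4 32 64  8
32  8 64  2
32 64 32 16

Answer: 16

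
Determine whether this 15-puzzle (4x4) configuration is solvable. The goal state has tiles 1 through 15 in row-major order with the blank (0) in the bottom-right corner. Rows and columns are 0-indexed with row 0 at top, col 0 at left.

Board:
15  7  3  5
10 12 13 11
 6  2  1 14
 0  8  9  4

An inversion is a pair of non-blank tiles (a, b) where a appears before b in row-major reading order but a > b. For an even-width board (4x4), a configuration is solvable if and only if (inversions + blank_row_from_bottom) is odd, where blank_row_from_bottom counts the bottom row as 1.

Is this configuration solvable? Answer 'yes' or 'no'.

Answer: yes

Derivation:
Inversions: 60
Blank is in row 3 (0-indexed from top), which is row 1 counting from the bottom (bottom = 1).
60 + 1 = 61, which is odd, so the puzzle is solvable.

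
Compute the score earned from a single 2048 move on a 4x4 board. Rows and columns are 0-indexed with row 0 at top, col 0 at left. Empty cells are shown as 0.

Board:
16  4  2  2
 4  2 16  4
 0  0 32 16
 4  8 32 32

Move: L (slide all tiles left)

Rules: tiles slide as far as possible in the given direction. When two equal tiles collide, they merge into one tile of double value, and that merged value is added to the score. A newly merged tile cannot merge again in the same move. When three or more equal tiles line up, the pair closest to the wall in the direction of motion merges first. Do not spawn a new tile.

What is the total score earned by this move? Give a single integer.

Answer: 68

Derivation:
Slide left:
row 0: [16, 4, 2, 2] -> [16, 4, 4, 0]  score +4 (running 4)
row 1: [4, 2, 16, 4] -> [4, 2, 16, 4]  score +0 (running 4)
row 2: [0, 0, 32, 16] -> [32, 16, 0, 0]  score +0 (running 4)
row 3: [4, 8, 32, 32] -> [4, 8, 64, 0]  score +64 (running 68)
Board after move:
16  4  4  0
 4  2 16  4
32 16  0  0
 4  8 64  0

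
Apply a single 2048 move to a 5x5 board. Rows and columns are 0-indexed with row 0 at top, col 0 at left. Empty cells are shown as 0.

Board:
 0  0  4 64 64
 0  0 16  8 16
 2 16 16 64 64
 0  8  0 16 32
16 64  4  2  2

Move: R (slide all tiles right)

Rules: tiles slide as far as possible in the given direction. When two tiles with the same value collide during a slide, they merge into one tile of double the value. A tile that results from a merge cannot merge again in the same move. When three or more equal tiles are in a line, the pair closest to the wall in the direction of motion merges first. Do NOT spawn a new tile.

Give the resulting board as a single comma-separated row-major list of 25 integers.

Answer: 0, 0, 0, 4, 128, 0, 0, 16, 8, 16, 0, 0, 2, 32, 128, 0, 0, 8, 16, 32, 0, 16, 64, 4, 4

Derivation:
Slide right:
row 0: [0, 0, 4, 64, 64] -> [0, 0, 0, 4, 128]
row 1: [0, 0, 16, 8, 16] -> [0, 0, 16, 8, 16]
row 2: [2, 16, 16, 64, 64] -> [0, 0, 2, 32, 128]
row 3: [0, 8, 0, 16, 32] -> [0, 0, 8, 16, 32]
row 4: [16, 64, 4, 2, 2] -> [0, 16, 64, 4, 4]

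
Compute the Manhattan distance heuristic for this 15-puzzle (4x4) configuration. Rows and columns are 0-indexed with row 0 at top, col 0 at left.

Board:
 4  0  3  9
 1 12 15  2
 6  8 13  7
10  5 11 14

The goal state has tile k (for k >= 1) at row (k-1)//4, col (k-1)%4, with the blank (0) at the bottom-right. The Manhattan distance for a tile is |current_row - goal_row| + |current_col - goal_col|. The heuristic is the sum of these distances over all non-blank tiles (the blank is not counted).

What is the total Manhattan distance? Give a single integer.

Tile 4: at (0,0), goal (0,3), distance |0-0|+|0-3| = 3
Tile 3: at (0,2), goal (0,2), distance |0-0|+|2-2| = 0
Tile 9: at (0,3), goal (2,0), distance |0-2|+|3-0| = 5
Tile 1: at (1,0), goal (0,0), distance |1-0|+|0-0| = 1
Tile 12: at (1,1), goal (2,3), distance |1-2|+|1-3| = 3
Tile 15: at (1,2), goal (3,2), distance |1-3|+|2-2| = 2
Tile 2: at (1,3), goal (0,1), distance |1-0|+|3-1| = 3
Tile 6: at (2,0), goal (1,1), distance |2-1|+|0-1| = 2
Tile 8: at (2,1), goal (1,3), distance |2-1|+|1-3| = 3
Tile 13: at (2,2), goal (3,0), distance |2-3|+|2-0| = 3
Tile 7: at (2,3), goal (1,2), distance |2-1|+|3-2| = 2
Tile 10: at (3,0), goal (2,1), distance |3-2|+|0-1| = 2
Tile 5: at (3,1), goal (1,0), distance |3-1|+|1-0| = 3
Tile 11: at (3,2), goal (2,2), distance |3-2|+|2-2| = 1
Tile 14: at (3,3), goal (3,1), distance |3-3|+|3-1| = 2
Sum: 3 + 0 + 5 + 1 + 3 + 2 + 3 + 2 + 3 + 3 + 2 + 2 + 3 + 1 + 2 = 35

Answer: 35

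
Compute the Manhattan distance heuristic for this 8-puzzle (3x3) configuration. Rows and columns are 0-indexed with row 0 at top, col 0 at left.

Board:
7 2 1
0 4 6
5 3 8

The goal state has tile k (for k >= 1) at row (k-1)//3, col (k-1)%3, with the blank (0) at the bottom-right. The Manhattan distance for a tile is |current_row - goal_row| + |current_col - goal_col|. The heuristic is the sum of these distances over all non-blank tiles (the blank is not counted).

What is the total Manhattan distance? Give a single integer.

Tile 7: (0,0)->(2,0) = 2
Tile 2: (0,1)->(0,1) = 0
Tile 1: (0,2)->(0,0) = 2
Tile 4: (1,1)->(1,0) = 1
Tile 6: (1,2)->(1,2) = 0
Tile 5: (2,0)->(1,1) = 2
Tile 3: (2,1)->(0,2) = 3
Tile 8: (2,2)->(2,1) = 1
Sum: 2 + 0 + 2 + 1 + 0 + 2 + 3 + 1 = 11

Answer: 11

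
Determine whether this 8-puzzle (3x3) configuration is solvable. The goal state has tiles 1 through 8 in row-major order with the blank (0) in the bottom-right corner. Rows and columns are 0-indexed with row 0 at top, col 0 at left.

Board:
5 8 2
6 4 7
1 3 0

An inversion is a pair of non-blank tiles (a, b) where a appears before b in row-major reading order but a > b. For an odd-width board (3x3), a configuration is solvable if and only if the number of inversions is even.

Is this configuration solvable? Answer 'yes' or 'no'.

Inversions (pairs i<j in row-major order where tile[i] > tile[j] > 0): 18
18 is even, so the puzzle is solvable.

Answer: yes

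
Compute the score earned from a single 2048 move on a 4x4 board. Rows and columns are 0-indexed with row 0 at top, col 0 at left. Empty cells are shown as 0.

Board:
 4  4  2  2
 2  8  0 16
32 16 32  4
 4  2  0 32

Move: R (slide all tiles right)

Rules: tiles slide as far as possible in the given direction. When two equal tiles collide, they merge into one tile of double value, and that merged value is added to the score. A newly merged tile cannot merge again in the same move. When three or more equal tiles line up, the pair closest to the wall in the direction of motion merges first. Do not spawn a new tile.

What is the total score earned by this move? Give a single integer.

Slide right:
row 0: [4, 4, 2, 2] -> [0, 0, 8, 4]  score +12 (running 12)
row 1: [2, 8, 0, 16] -> [0, 2, 8, 16]  score +0 (running 12)
row 2: [32, 16, 32, 4] -> [32, 16, 32, 4]  score +0 (running 12)
row 3: [4, 2, 0, 32] -> [0, 4, 2, 32]  score +0 (running 12)
Board after move:
 0  0  8  4
 0  2  8 16
32 16 32  4
 0  4  2 32

Answer: 12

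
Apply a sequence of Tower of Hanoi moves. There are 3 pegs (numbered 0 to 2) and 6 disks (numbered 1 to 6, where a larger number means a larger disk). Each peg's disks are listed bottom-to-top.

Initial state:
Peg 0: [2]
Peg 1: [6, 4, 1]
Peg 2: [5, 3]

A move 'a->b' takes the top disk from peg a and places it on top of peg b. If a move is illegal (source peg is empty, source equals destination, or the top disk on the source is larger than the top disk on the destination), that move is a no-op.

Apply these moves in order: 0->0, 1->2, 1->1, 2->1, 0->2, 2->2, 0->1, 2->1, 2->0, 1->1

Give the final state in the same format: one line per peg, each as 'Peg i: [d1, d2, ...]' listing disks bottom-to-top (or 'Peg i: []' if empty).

Answer: Peg 0: [2]
Peg 1: [6, 4, 1]
Peg 2: [5, 3]

Derivation:
After move 1 (0->0):
Peg 0: [2]
Peg 1: [6, 4, 1]
Peg 2: [5, 3]

After move 2 (1->2):
Peg 0: [2]
Peg 1: [6, 4]
Peg 2: [5, 3, 1]

After move 3 (1->1):
Peg 0: [2]
Peg 1: [6, 4]
Peg 2: [5, 3, 1]

After move 4 (2->1):
Peg 0: [2]
Peg 1: [6, 4, 1]
Peg 2: [5, 3]

After move 5 (0->2):
Peg 0: []
Peg 1: [6, 4, 1]
Peg 2: [5, 3, 2]

After move 6 (2->2):
Peg 0: []
Peg 1: [6, 4, 1]
Peg 2: [5, 3, 2]

After move 7 (0->1):
Peg 0: []
Peg 1: [6, 4, 1]
Peg 2: [5, 3, 2]

After move 8 (2->1):
Peg 0: []
Peg 1: [6, 4, 1]
Peg 2: [5, 3, 2]

After move 9 (2->0):
Peg 0: [2]
Peg 1: [6, 4, 1]
Peg 2: [5, 3]

After move 10 (1->1):
Peg 0: [2]
Peg 1: [6, 4, 1]
Peg 2: [5, 3]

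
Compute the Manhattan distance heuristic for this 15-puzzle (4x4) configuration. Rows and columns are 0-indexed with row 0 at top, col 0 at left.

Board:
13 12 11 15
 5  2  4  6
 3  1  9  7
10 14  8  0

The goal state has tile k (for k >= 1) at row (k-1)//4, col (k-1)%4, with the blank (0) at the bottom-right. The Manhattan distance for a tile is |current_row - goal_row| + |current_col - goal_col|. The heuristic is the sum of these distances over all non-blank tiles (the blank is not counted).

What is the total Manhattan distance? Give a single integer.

Answer: 34

Derivation:
Tile 13: at (0,0), goal (3,0), distance |0-3|+|0-0| = 3
Tile 12: at (0,1), goal (2,3), distance |0-2|+|1-3| = 4
Tile 11: at (0,2), goal (2,2), distance |0-2|+|2-2| = 2
Tile 15: at (0,3), goal (3,2), distance |0-3|+|3-2| = 4
Tile 5: at (1,0), goal (1,0), distance |1-1|+|0-0| = 0
Tile 2: at (1,1), goal (0,1), distance |1-0|+|1-1| = 1
Tile 4: at (1,2), goal (0,3), distance |1-0|+|2-3| = 2
Tile 6: at (1,3), goal (1,1), distance |1-1|+|3-1| = 2
Tile 3: at (2,0), goal (0,2), distance |2-0|+|0-2| = 4
Tile 1: at (2,1), goal (0,0), distance |2-0|+|1-0| = 3
Tile 9: at (2,2), goal (2,0), distance |2-2|+|2-0| = 2
Tile 7: at (2,3), goal (1,2), distance |2-1|+|3-2| = 2
Tile 10: at (3,0), goal (2,1), distance |3-2|+|0-1| = 2
Tile 14: at (3,1), goal (3,1), distance |3-3|+|1-1| = 0
Tile 8: at (3,2), goal (1,3), distance |3-1|+|2-3| = 3
Sum: 3 + 4 + 2 + 4 + 0 + 1 + 2 + 2 + 4 + 3 + 2 + 2 + 2 + 0 + 3 = 34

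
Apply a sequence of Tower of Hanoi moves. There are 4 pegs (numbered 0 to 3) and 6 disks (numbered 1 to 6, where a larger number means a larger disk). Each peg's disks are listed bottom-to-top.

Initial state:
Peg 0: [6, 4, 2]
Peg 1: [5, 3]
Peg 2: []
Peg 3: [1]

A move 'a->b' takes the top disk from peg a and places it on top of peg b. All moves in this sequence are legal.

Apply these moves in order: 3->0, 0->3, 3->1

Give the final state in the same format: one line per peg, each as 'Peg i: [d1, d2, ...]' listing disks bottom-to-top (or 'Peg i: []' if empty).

After move 1 (3->0):
Peg 0: [6, 4, 2, 1]
Peg 1: [5, 3]
Peg 2: []
Peg 3: []

After move 2 (0->3):
Peg 0: [6, 4, 2]
Peg 1: [5, 3]
Peg 2: []
Peg 3: [1]

After move 3 (3->1):
Peg 0: [6, 4, 2]
Peg 1: [5, 3, 1]
Peg 2: []
Peg 3: []

Answer: Peg 0: [6, 4, 2]
Peg 1: [5, 3, 1]
Peg 2: []
Peg 3: []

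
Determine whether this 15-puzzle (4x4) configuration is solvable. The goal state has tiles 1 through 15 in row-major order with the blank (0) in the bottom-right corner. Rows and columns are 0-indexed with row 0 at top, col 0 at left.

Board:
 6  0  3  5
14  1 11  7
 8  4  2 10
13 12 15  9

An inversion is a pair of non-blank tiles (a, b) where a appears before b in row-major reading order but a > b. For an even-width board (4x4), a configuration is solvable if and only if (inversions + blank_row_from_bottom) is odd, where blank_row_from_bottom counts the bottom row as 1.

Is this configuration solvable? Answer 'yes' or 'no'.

Inversions: 36
Blank is in row 0 (0-indexed from top), which is row 4 counting from the bottom (bottom = 1).
36 + 4 = 40, which is even, so the puzzle is not solvable.

Answer: no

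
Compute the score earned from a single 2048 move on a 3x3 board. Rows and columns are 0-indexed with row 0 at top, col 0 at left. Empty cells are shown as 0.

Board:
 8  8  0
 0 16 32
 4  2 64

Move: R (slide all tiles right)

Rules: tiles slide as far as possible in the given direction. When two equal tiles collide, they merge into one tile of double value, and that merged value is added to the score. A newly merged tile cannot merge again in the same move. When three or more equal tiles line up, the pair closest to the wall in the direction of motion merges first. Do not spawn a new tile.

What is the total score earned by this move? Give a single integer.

Slide right:
row 0: [8, 8, 0] -> [0, 0, 16]  score +16 (running 16)
row 1: [0, 16, 32] -> [0, 16, 32]  score +0 (running 16)
row 2: [4, 2, 64] -> [4, 2, 64]  score +0 (running 16)
Board after move:
 0  0 16
 0 16 32
 4  2 64

Answer: 16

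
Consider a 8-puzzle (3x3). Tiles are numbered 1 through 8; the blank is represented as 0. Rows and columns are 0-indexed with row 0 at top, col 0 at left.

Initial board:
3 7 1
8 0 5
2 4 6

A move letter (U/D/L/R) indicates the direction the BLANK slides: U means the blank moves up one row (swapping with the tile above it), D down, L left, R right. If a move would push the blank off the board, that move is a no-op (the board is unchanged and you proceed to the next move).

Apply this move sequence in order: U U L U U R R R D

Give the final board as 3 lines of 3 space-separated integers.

Answer: 3 1 5
8 7 0
2 4 6

Derivation:
After move 1 (U):
3 0 1
8 7 5
2 4 6

After move 2 (U):
3 0 1
8 7 5
2 4 6

After move 3 (L):
0 3 1
8 7 5
2 4 6

After move 4 (U):
0 3 1
8 7 5
2 4 6

After move 5 (U):
0 3 1
8 7 5
2 4 6

After move 6 (R):
3 0 1
8 7 5
2 4 6

After move 7 (R):
3 1 0
8 7 5
2 4 6

After move 8 (R):
3 1 0
8 7 5
2 4 6

After move 9 (D):
3 1 5
8 7 0
2 4 6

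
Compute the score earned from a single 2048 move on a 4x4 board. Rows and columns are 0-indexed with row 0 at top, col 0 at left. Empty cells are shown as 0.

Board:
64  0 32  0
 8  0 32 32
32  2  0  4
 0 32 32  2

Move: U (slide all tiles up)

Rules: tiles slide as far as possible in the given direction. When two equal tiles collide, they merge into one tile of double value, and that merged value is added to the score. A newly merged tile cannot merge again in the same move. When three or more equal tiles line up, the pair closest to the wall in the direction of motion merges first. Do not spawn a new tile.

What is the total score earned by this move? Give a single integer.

Answer: 64

Derivation:
Slide up:
col 0: [64, 8, 32, 0] -> [64, 8, 32, 0]  score +0 (running 0)
col 1: [0, 0, 2, 32] -> [2, 32, 0, 0]  score +0 (running 0)
col 2: [32, 32, 0, 32] -> [64, 32, 0, 0]  score +64 (running 64)
col 3: [0, 32, 4, 2] -> [32, 4, 2, 0]  score +0 (running 64)
Board after move:
64  2 64 32
 8 32 32  4
32  0  0  2
 0  0  0  0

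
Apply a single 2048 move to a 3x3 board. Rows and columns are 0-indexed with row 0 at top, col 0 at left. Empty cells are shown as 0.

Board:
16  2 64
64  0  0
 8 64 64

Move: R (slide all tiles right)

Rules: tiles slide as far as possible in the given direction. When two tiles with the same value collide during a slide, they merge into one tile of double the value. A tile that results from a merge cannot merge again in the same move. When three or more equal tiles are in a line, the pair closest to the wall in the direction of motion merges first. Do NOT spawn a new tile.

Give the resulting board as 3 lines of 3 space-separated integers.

Answer:  16   2  64
  0   0  64
  0   8 128

Derivation:
Slide right:
row 0: [16, 2, 64] -> [16, 2, 64]
row 1: [64, 0, 0] -> [0, 0, 64]
row 2: [8, 64, 64] -> [0, 8, 128]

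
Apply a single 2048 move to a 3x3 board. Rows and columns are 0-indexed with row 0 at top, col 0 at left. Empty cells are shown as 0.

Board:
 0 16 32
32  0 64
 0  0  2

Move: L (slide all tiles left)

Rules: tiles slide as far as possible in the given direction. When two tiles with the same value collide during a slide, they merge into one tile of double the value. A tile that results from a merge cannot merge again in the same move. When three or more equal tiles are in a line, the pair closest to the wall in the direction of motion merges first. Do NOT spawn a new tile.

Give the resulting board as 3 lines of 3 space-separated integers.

Answer: 16 32  0
32 64  0
 2  0  0

Derivation:
Slide left:
row 0: [0, 16, 32] -> [16, 32, 0]
row 1: [32, 0, 64] -> [32, 64, 0]
row 2: [0, 0, 2] -> [2, 0, 0]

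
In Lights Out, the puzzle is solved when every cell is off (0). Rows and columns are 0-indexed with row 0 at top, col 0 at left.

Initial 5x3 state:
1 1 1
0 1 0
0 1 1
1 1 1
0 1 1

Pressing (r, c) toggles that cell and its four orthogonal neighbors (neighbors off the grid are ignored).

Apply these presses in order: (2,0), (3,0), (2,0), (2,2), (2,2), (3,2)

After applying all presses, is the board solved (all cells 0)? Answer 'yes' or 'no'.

After press 1 at (2,0):
1 1 1
1 1 0
1 0 1
0 1 1
0 1 1

After press 2 at (3,0):
1 1 1
1 1 0
0 0 1
1 0 1
1 1 1

After press 3 at (2,0):
1 1 1
0 1 0
1 1 1
0 0 1
1 1 1

After press 4 at (2,2):
1 1 1
0 1 1
1 0 0
0 0 0
1 1 1

After press 5 at (2,2):
1 1 1
0 1 0
1 1 1
0 0 1
1 1 1

After press 6 at (3,2):
1 1 1
0 1 0
1 1 0
0 1 0
1 1 0

Lights still on: 9

Answer: no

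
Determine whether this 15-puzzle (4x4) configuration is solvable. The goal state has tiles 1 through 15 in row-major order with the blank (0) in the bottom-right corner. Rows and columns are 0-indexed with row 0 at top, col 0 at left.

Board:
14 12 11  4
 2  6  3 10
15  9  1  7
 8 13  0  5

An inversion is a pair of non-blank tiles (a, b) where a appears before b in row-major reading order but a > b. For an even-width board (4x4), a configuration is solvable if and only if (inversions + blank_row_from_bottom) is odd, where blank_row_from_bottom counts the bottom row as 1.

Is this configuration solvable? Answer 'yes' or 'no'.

Inversions: 60
Blank is in row 3 (0-indexed from top), which is row 1 counting from the bottom (bottom = 1).
60 + 1 = 61, which is odd, so the puzzle is solvable.

Answer: yes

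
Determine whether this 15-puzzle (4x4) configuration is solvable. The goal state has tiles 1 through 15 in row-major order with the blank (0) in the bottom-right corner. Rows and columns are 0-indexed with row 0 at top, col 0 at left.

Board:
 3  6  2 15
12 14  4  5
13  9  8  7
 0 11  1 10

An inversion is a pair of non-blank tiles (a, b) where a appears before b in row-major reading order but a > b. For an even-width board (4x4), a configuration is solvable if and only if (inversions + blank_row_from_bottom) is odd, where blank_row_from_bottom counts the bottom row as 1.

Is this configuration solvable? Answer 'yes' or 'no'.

Inversions: 51
Blank is in row 3 (0-indexed from top), which is row 1 counting from the bottom (bottom = 1).
51 + 1 = 52, which is even, so the puzzle is not solvable.

Answer: no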